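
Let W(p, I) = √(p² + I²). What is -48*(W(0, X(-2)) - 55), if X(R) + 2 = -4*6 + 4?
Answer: 1584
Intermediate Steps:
X(R) = -22 (X(R) = -2 + (-4*6 + 4) = -2 + (-24 + 4) = -2 - 20 = -22)
W(p, I) = √(I² + p²)
-48*(W(0, X(-2)) - 55) = -48*(√((-22)² + 0²) - 55) = -48*(√(484 + 0) - 55) = -48*(√484 - 55) = -48*(22 - 55) = -48*(-33) = 1584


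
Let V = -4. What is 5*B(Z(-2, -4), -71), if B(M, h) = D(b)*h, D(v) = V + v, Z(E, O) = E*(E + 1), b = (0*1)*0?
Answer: 1420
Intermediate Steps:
b = 0 (b = 0*0 = 0)
Z(E, O) = E*(1 + E)
D(v) = -4 + v
B(M, h) = -4*h (B(M, h) = (-4 + 0)*h = -4*h)
5*B(Z(-2, -4), -71) = 5*(-4*(-71)) = 5*284 = 1420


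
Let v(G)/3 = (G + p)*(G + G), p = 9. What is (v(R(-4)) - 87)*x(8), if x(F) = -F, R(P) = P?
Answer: 1656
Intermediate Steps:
v(G) = 6*G*(9 + G) (v(G) = 3*((G + 9)*(G + G)) = 3*((9 + G)*(2*G)) = 3*(2*G*(9 + G)) = 6*G*(9 + G))
(v(R(-4)) - 87)*x(8) = (6*(-4)*(9 - 4) - 87)*(-1*8) = (6*(-4)*5 - 87)*(-8) = (-120 - 87)*(-8) = -207*(-8) = 1656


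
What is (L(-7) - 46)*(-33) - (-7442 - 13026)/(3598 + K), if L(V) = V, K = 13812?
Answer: 15235279/8705 ≈ 1750.2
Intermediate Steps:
(L(-7) - 46)*(-33) - (-7442 - 13026)/(3598 + K) = (-7 - 46)*(-33) - (-7442 - 13026)/(3598 + 13812) = -53*(-33) - (-20468)/17410 = 1749 - (-20468)/17410 = 1749 - 1*(-10234/8705) = 1749 + 10234/8705 = 15235279/8705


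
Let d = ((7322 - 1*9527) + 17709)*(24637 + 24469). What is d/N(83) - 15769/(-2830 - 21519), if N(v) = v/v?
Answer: 1425988742365/1873 ≈ 7.6134e+8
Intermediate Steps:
N(v) = 1
d = 761339424 (d = ((7322 - 9527) + 17709)*49106 = (-2205 + 17709)*49106 = 15504*49106 = 761339424)
d/N(83) - 15769/(-2830 - 21519) = 761339424/1 - 15769/(-2830 - 21519) = 761339424*1 - 15769/(-24349) = 761339424 - 15769*(-1/24349) = 761339424 + 1213/1873 = 1425988742365/1873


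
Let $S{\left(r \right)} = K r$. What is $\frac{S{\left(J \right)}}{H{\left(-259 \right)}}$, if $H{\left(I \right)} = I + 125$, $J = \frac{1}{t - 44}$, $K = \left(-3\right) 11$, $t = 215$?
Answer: $\frac{11}{7638} \approx 0.0014402$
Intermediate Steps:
$K = -33$
$J = \frac{1}{171}$ ($J = \frac{1}{215 - 44} = \frac{1}{171} \approx 0.005848$)
$S{\left(r \right)} = - 33 r$
$H{\left(I \right)} = 125 + I$
$\frac{S{\left(J \right)}}{H{\left(-259 \right)}} = \frac{\left(-33\right) \frac{1}{171}}{125 - 259} = - \frac{11}{57 \left(-134\right)} = \left(- \frac{11}{57}\right) \left(- \frac{1}{134}\right) = \frac{11}{7638}$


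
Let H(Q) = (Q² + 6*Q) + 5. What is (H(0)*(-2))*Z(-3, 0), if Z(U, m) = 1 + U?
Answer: 20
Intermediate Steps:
H(Q) = 5 + Q² + 6*Q
(H(0)*(-2))*Z(-3, 0) = ((5 + 0² + 6*0)*(-2))*(1 - 3) = ((5 + 0 + 0)*(-2))*(-2) = (5*(-2))*(-2) = -10*(-2) = 20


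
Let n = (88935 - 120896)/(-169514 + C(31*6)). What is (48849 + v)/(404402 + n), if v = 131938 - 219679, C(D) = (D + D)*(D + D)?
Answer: -403569320/4196355407 ≈ -0.096171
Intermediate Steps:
C(D) = 4*D² (C(D) = (2*D)*(2*D) = 4*D²)
v = -87741
n = 31961/31130 (n = (88935 - 120896)/(-169514 + 4*(31*6)²) = -31961/(-169514 + 4*186²) = -31961/(-169514 + 4*34596) = -31961/(-169514 + 138384) = -31961/(-31130) = -31961*(-1/31130) = 31961/31130 ≈ 1.0267)
(48849 + v)/(404402 + n) = (48849 - 87741)/(404402 + 31961/31130) = -38892/12589066221/31130 = -38892*31130/12589066221 = -403569320/4196355407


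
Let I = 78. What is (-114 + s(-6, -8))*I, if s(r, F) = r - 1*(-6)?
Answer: -8892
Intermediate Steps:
s(r, F) = 6 + r (s(r, F) = r + 6 = 6 + r)
(-114 + s(-6, -8))*I = (-114 + (6 - 6))*78 = (-114 + 0)*78 = -114*78 = -8892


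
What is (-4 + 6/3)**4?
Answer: 16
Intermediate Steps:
(-4 + 6/3)**4 = (-4 + (1/3)*6)**4 = (-4 + 2)**4 = (-2)**4 = 16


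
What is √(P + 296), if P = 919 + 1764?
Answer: 3*√331 ≈ 54.580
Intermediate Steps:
P = 2683
√(P + 296) = √(2683 + 296) = √2979 = 3*√331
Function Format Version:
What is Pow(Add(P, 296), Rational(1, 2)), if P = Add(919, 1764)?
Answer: Mul(3, Pow(331, Rational(1, 2))) ≈ 54.580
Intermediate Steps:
P = 2683
Pow(Add(P, 296), Rational(1, 2)) = Pow(Add(2683, 296), Rational(1, 2)) = Pow(2979, Rational(1, 2)) = Mul(3, Pow(331, Rational(1, 2)))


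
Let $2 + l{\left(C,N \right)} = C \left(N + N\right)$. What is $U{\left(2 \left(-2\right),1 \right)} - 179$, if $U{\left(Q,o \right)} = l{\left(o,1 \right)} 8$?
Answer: $-179$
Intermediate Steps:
$l{\left(C,N \right)} = -2 + 2 C N$ ($l{\left(C,N \right)} = -2 + C \left(N + N\right) = -2 + C 2 N = -2 + 2 C N$)
$U{\left(Q,o \right)} = -16 + 16 o$ ($U{\left(Q,o \right)} = \left(-2 + 2 o 1\right) 8 = \left(-2 + 2 o\right) 8 = -16 + 16 o$)
$U{\left(2 \left(-2\right),1 \right)} - 179 = \left(-16 + 16 \cdot 1\right) - 179 = \left(-16 + 16\right) - 179 = 0 - 179 = -179$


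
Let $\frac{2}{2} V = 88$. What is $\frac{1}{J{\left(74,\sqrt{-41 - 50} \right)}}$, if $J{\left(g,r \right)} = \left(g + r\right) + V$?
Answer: $\frac{162}{26335} - \frac{i \sqrt{91}}{26335} \approx 0.0061515 - 0.00036223 i$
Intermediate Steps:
$V = 88$
$J{\left(g,r \right)} = 88 + g + r$ ($J{\left(g,r \right)} = \left(g + r\right) + 88 = 88 + g + r$)
$\frac{1}{J{\left(74,\sqrt{-41 - 50} \right)}} = \frac{1}{88 + 74 + \sqrt{-41 - 50}} = \frac{1}{88 + 74 + \sqrt{-91}} = \frac{1}{88 + 74 + i \sqrt{91}} = \frac{1}{162 + i \sqrt{91}}$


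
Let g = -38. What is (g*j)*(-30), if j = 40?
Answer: 45600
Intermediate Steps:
(g*j)*(-30) = -38*40*(-30) = -1520*(-30) = 45600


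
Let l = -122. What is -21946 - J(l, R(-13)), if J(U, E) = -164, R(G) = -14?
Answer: -21782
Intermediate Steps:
-21946 - J(l, R(-13)) = -21946 - 1*(-164) = -21946 + 164 = -21782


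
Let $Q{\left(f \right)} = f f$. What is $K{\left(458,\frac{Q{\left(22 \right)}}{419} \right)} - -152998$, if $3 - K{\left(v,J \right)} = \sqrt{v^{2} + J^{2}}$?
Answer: $153001 - \frac{2 \sqrt{9206652965}}{419} \approx 1.5254 \cdot 10^{5}$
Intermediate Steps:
$Q{\left(f \right)} = f^{2}$
$K{\left(v,J \right)} = 3 - \sqrt{J^{2} + v^{2}}$ ($K{\left(v,J \right)} = 3 - \sqrt{v^{2} + J^{2}} = 3 - \sqrt{J^{2} + v^{2}}$)
$K{\left(458,\frac{Q{\left(22 \right)}}{419} \right)} - -152998 = \left(3 - \sqrt{\left(\frac{22^{2}}{419}\right)^{2} + 458^{2}}\right) - -152998 = \left(3 - \sqrt{\left(484 \cdot \frac{1}{419}\right)^{2} + 209764}\right) + 152998 = \left(3 - \sqrt{\left(\frac{484}{419}\right)^{2} + 209764}\right) + 152998 = \left(3 - \sqrt{\frac{234256}{175561} + 209764}\right) + 152998 = \left(3 - \sqrt{\frac{36826611860}{175561}}\right) + 152998 = \left(3 - \frac{2 \sqrt{9206652965}}{419}\right) + 152998 = 153001 - \frac{2 \sqrt{9206652965}}{419}$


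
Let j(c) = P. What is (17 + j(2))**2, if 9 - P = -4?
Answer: 900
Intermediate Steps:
P = 13 (P = 9 - 1*(-4) = 9 + 4 = 13)
j(c) = 13
(17 + j(2))**2 = (17 + 13)**2 = 30**2 = 900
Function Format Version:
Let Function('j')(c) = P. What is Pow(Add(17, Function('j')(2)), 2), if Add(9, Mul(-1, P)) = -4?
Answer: 900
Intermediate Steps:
P = 13 (P = Add(9, Mul(-1, -4)) = Add(9, 4) = 13)
Function('j')(c) = 13
Pow(Add(17, Function('j')(2)), 2) = Pow(Add(17, 13), 2) = Pow(30, 2) = 900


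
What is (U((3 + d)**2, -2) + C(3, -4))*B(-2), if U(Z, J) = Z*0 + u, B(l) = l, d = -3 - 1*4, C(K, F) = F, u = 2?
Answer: 4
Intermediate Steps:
d = -7 (d = -3 - 4 = -7)
U(Z, J) = 2 (U(Z, J) = Z*0 + 2 = 0 + 2 = 2)
(U((3 + d)**2, -2) + C(3, -4))*B(-2) = (2 - 4)*(-2) = -2*(-2) = 4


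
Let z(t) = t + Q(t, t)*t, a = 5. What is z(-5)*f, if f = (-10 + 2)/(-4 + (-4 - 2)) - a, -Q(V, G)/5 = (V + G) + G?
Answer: 1596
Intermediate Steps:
Q(V, G) = -10*G - 5*V (Q(V, G) = -5*((V + G) + G) = -5*((G + V) + G) = -5*(V + 2*G) = -10*G - 5*V)
z(t) = t - 15*t**2 (z(t) = t + (-10*t - 5*t)*t = t + (-15*t)*t = t - 15*t**2)
f = -21/5 (f = (-10 + 2)/(-4 + (-4 - 2)) - 1*5 = -8/(-4 - 6) - 5 = -8/(-10) - 5 = -8*(-1/10) - 5 = 4/5 - 5 = -21/5 ≈ -4.2000)
z(-5)*f = -5*(1 - 15*(-5))*(-21/5) = -5*(1 + 75)*(-21/5) = -5*76*(-21/5) = -380*(-21/5) = 1596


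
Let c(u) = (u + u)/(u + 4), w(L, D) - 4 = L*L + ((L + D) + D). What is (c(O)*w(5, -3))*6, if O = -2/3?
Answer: -336/5 ≈ -67.200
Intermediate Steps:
O = -⅔ (O = -2*⅓ = -⅔ ≈ -0.66667)
w(L, D) = 4 + L + L² + 2*D (w(L, D) = 4 + (L*L + ((L + D) + D)) = 4 + (L² + ((D + L) + D)) = 4 + (L² + (L + 2*D)) = 4 + (L + L² + 2*D) = 4 + L + L² + 2*D)
c(u) = 2*u/(4 + u) (c(u) = (2*u)/(4 + u) = 2*u/(4 + u))
(c(O)*w(5, -3))*6 = ((2*(-⅔)/(4 - ⅔))*(4 + 5 + 5² + 2*(-3)))*6 = ((2*(-⅔)/(10/3))*(4 + 5 + 25 - 6))*6 = ((2*(-⅔)*(3/10))*28)*6 = -⅖*28*6 = -56/5*6 = -336/5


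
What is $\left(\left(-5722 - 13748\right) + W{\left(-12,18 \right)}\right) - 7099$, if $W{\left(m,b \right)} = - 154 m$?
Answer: $-24721$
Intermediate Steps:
$\left(\left(-5722 - 13748\right) + W{\left(-12,18 \right)}\right) - 7099 = \left(\left(-5722 - 13748\right) - -1848\right) - 7099 = \left(-19470 + 1848\right) - 7099 = -17622 - 7099 = -24721$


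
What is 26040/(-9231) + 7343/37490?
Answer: -302818789/115356730 ≈ -2.6251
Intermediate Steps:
26040/(-9231) + 7343/37490 = 26040*(-1/9231) + 7343*(1/37490) = -8680/3077 + 7343/37490 = -302818789/115356730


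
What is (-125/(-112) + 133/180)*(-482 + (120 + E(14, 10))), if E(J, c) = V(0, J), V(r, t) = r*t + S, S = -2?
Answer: -121537/180 ≈ -675.21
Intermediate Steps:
V(r, t) = -2 + r*t (V(r, t) = r*t - 2 = -2 + r*t)
E(J, c) = -2 (E(J, c) = -2 + 0*J = -2 + 0 = -2)
(-125/(-112) + 133/180)*(-482 + (120 + E(14, 10))) = (-125/(-112) + 133/180)*(-482 + (120 - 2)) = (-125*(-1/112) + 133*(1/180))*(-482 + 118) = (125/112 + 133/180)*(-364) = (9349/5040)*(-364) = -121537/180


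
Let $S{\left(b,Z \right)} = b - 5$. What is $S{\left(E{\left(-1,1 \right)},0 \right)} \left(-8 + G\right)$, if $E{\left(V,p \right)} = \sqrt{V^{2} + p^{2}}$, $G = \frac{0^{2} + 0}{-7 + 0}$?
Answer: $40 - 8 \sqrt{2} \approx 28.686$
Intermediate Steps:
$G = 0$ ($G = \frac{0 + 0}{-7} = 0 \left(- \frac{1}{7}\right) = 0$)
$S{\left(b,Z \right)} = -5 + b$
$S{\left(E{\left(-1,1 \right)},0 \right)} \left(-8 + G\right) = \left(-5 + \sqrt{\left(-1\right)^{2} + 1^{2}}\right) \left(-8 + 0\right) = \left(-5 + \sqrt{1 + 1}\right) \left(-8\right) = \left(-5 + \sqrt{2}\right) \left(-8\right) = 40 - 8 \sqrt{2}$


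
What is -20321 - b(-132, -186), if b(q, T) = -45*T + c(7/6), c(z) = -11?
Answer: -28680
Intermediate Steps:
b(q, T) = -11 - 45*T (b(q, T) = -45*T - 11 = -11 - 45*T)
-20321 - b(-132, -186) = -20321 - (-11 - 45*(-186)) = -20321 - (-11 + 8370) = -20321 - 1*8359 = -20321 - 8359 = -28680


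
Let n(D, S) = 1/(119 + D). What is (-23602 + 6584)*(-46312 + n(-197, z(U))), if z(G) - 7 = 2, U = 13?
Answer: 30737375533/39 ≈ 7.8814e+8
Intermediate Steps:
z(G) = 9 (z(G) = 7 + 2 = 9)
(-23602 + 6584)*(-46312 + n(-197, z(U))) = (-23602 + 6584)*(-46312 + 1/(119 - 197)) = -17018*(-46312 + 1/(-78)) = -17018*(-46312 - 1/78) = -17018*(-3612337/78) = 30737375533/39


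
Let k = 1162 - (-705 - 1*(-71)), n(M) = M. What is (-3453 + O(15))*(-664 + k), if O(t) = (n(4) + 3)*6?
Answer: -3861252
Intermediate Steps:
O(t) = 42 (O(t) = (4 + 3)*6 = 7*6 = 42)
k = 1796 (k = 1162 - (-705 + 71) = 1162 - 1*(-634) = 1162 + 634 = 1796)
(-3453 + O(15))*(-664 + k) = (-3453 + 42)*(-664 + 1796) = -3411*1132 = -3861252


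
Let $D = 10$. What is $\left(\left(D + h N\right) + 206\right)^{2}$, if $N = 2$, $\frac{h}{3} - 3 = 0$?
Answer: $54756$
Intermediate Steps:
$h = 9$ ($h = 9 + 3 \cdot 0 = 9 + 0 = 9$)
$\left(\left(D + h N\right) + 206\right)^{2} = \left(\left(10 + 9 \cdot 2\right) + 206\right)^{2} = \left(\left(10 + 18\right) + 206\right)^{2} = \left(28 + 206\right)^{2} = 234^{2} = 54756$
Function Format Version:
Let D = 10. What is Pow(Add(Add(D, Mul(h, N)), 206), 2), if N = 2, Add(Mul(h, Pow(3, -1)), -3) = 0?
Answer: 54756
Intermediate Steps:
h = 9 (h = Add(9, Mul(3, 0)) = Add(9, 0) = 9)
Pow(Add(Add(D, Mul(h, N)), 206), 2) = Pow(Add(Add(10, Mul(9, 2)), 206), 2) = Pow(Add(Add(10, 18), 206), 2) = Pow(Add(28, 206), 2) = Pow(234, 2) = 54756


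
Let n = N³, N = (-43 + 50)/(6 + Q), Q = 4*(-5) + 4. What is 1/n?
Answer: -1000/343 ≈ -2.9155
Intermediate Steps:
Q = -16 (Q = -20 + 4 = -16)
N = -7/10 (N = (-43 + 50)/(6 - 16) = 7/(-10) = 7*(-⅒) = -7/10 ≈ -0.70000)
n = -343/1000 (n = (-7/10)³ = -343/1000 ≈ -0.34300)
1/n = 1/(-343/1000) = -1000/343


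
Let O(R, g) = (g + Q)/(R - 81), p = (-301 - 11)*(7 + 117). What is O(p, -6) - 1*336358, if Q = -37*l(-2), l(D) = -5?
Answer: -13040263481/38769 ≈ -3.3636e+5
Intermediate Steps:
p = -38688 (p = -312*124 = -38688)
Q = 185 (Q = -37*(-5) = 185)
O(R, g) = (185 + g)/(-81 + R) (O(R, g) = (g + 185)/(R - 81) = (185 + g)/(-81 + R))
O(p, -6) - 1*336358 = (185 - 6)/(-81 - 38688) - 1*336358 = 179/(-38769) - 336358 = -1/38769*179 - 336358 = -179/38769 - 336358 = -13040263481/38769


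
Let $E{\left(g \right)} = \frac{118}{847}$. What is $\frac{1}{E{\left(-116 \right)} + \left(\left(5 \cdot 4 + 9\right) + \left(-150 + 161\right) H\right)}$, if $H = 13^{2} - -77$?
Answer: $\frac{847}{2316663} \approx 0.00036561$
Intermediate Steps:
$E{\left(g \right)} = \frac{118}{847}$ ($E{\left(g \right)} = 118 \cdot \frac{1}{847} = \frac{118}{847}$)
$H = 246$ ($H = 169 + 77 = 246$)
$\frac{1}{E{\left(-116 \right)} + \left(\left(5 \cdot 4 + 9\right) + \left(-150 + 161\right) H\right)} = \frac{1}{\frac{118}{847} + \left(\left(5 \cdot 4 + 9\right) + \left(-150 + 161\right) 246\right)} = \frac{1}{\frac{118}{847} + \left(\left(20 + 9\right) + 11 \cdot 246\right)} = \frac{1}{\frac{118}{847} + \left(29 + 2706\right)} = \frac{1}{\frac{118}{847} + 2735} = \frac{1}{\frac{2316663}{847}} = \frac{847}{2316663}$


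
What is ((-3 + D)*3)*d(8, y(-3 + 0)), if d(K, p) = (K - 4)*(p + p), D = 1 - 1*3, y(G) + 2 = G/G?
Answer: 120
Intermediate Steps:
y(G) = -1 (y(G) = -2 + G/G = -2 + 1 = -1)
D = -2 (D = 1 - 3 = -2)
d(K, p) = 2*p*(-4 + K) (d(K, p) = (-4 + K)*(2*p) = 2*p*(-4 + K))
((-3 + D)*3)*d(8, y(-3 + 0)) = ((-3 - 2)*3)*(2*(-1)*(-4 + 8)) = (-5*3)*(2*(-1)*4) = -15*(-8) = 120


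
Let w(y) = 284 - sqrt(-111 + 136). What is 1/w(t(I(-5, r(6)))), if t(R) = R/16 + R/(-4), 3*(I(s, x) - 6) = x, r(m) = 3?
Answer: 1/279 ≈ 0.0035842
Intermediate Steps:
I(s, x) = 6 + x/3
t(R) = -3*R/16 (t(R) = R*(1/16) + R*(-1/4) = R/16 - R/4 = -3*R/16)
w(y) = 279 (w(y) = 284 - sqrt(25) = 284 - 1*5 = 284 - 5 = 279)
1/w(t(I(-5, r(6)))) = 1/279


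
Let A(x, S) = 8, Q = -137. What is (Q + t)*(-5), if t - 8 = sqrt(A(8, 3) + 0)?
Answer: 645 - 10*sqrt(2) ≈ 630.86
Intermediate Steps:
t = 8 + 2*sqrt(2) (t = 8 + sqrt(8 + 0) = 8 + sqrt(8) = 8 + 2*sqrt(2) ≈ 10.828)
(Q + t)*(-5) = (-137 + (8 + 2*sqrt(2)))*(-5) = (-129 + 2*sqrt(2))*(-5) = 645 - 10*sqrt(2)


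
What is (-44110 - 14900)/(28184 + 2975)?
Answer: -59010/31159 ≈ -1.8938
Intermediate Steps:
(-44110 - 14900)/(28184 + 2975) = -59010/31159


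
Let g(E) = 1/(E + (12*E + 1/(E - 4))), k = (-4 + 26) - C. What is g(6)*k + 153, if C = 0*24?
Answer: 24065/157 ≈ 153.28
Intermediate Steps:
C = 0
k = 22 (k = (-4 + 26) - 1*0 = 22 + 0 = 22)
g(E) = 1/(1/(-4 + E) + 13*E) (g(E) = 1/(E + (12*E + 1/(-4 + E))) = 1/(E + (1/(-4 + E) + 12*E)) = 1/(1/(-4 + E) + 13*E))
g(6)*k + 153 = ((-4 + 6)/(1 - 52*6 + 13*6²))*22 + 153 = (2/(1 - 312 + 13*36))*22 + 153 = (2/(1 - 312 + 468))*22 + 153 = (2/157)*22 + 153 = 44/157 + 153 = 24065/157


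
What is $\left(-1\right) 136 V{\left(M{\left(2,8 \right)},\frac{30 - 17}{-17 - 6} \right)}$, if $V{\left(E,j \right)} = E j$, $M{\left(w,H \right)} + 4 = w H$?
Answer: $\frac{21216}{23} \approx 922.43$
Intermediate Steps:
$M{\left(w,H \right)} = -4 + H w$ ($M{\left(w,H \right)} = -4 + w H = -4 + H w$)
$\left(-1\right) 136 V{\left(M{\left(2,8 \right)},\frac{30 - 17}{-17 - 6} \right)} = \left(-1\right) 136 \left(-4 + 8 \cdot 2\right) \frac{30 - 17}{-17 - 6} = - 136 \left(-4 + 16\right) \frac{13}{-23} = - 136 \cdot 12 \cdot 13 \left(- \frac{1}{23}\right) = - 136 \cdot 12 \left(- \frac{13}{23}\right) = \left(-136\right) \left(- \frac{156}{23}\right) = \frac{21216}{23}$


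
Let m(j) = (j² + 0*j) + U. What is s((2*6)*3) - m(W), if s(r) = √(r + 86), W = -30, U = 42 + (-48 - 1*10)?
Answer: -884 + √122 ≈ -872.96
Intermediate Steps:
U = -16 (U = 42 + (-48 - 10) = 42 - 58 = -16)
m(j) = -16 + j² (m(j) = (j² + 0*j) - 16 = (j² + 0) - 16 = j² - 16 = -16 + j²)
s(r) = √(86 + r)
s((2*6)*3) - m(W) = √(86 + (2*6)*3) - (-16 + (-30)²) = √(86 + 12*3) - (-16 + 900) = √(86 + 36) - 1*884 = √122 - 884 = -884 + √122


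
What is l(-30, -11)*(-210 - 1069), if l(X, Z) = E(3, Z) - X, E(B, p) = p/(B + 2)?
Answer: -177781/5 ≈ -35556.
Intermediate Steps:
E(B, p) = p/(2 + B)
l(X, Z) = -X + Z/5 (l(X, Z) = Z/(2 + 3) - X = Z/5 - X = -X + Z/5)
l(-30, -11)*(-210 - 1069) = (-1*(-30) + (⅕)*(-11))*(-210 - 1069) = (30 - 11/5)*(-1279) = (139/5)*(-1279) = -177781/5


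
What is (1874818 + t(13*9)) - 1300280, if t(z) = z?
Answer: 574655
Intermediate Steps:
(1874818 + t(13*9)) - 1300280 = (1874818 + 13*9) - 1300280 = (1874818 + 117) - 1300280 = 1874935 - 1300280 = 574655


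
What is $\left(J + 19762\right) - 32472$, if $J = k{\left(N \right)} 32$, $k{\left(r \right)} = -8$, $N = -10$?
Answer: $-12966$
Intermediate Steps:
$J = -256$ ($J = \left(-8\right) 32 = -256$)
$\left(J + 19762\right) - 32472 = \left(-256 + 19762\right) - 32472 = 19506 - 32472 = -12966$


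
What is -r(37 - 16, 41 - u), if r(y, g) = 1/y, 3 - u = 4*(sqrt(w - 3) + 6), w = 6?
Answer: -1/21 ≈ -0.047619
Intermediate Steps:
u = -21 - 4*sqrt(3) (u = 3 - 4*(sqrt(6 - 3) + 6) = 3 - 4*(sqrt(3) + 6) = 3 - 4*(6 + sqrt(3)) = 3 - (24 + 4*sqrt(3)) = 3 + (-24 - 4*sqrt(3)) = -21 - 4*sqrt(3) ≈ -27.928)
-r(37 - 16, 41 - u) = -1/(37 - 16) = -1/21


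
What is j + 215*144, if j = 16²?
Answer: 31216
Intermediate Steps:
j = 256
j + 215*144 = 256 + 215*144 = 256 + 30960 = 31216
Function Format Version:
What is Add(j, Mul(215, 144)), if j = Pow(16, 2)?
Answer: 31216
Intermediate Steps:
j = 256
Add(j, Mul(215, 144)) = Add(256, Mul(215, 144)) = Add(256, 30960) = 31216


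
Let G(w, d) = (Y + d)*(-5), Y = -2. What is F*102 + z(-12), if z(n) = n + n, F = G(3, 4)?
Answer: -1044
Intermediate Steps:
G(w, d) = 10 - 5*d (G(w, d) = (-2 + d)*(-5) = 10 - 5*d)
F = -10 (F = 10 - 5*4 = 10 - 20 = -10)
z(n) = 2*n
F*102 + z(-12) = -10*102 + 2*(-12) = -1020 - 24 = -1044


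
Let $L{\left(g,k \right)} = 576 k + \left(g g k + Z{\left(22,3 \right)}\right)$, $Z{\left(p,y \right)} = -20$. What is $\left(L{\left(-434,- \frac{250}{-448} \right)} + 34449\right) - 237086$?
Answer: $- \frac{5444667}{56} \approx -97226.0$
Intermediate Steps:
$L{\left(g,k \right)} = -20 + 576 k + k g^{2}$ ($L{\left(g,k \right)} = 576 k + \left(g g k - 20\right) = 576 k + \left(g^{2} k - 20\right) = 576 k + \left(k g^{2} - 20\right) = 576 k + \left(-20 + k g^{2}\right) = -20 + 576 k + k g^{2}$)
$\left(L{\left(-434,- \frac{250}{-448} \right)} + 34449\right) - 237086 = \left(\left(-20 + 576 \left(- \frac{250}{-448}\right) + - \frac{250}{-448} \left(-434\right)^{2}\right) + 34449\right) - 237086 = \left(\left(-20 + 576 \left(\left(-250\right) \left(- \frac{1}{448}\right)\right) + \left(-250\right) \left(- \frac{1}{448}\right) 188356\right) + 34449\right) - 237086 = \left(\left(-20 + 576 \cdot \frac{125}{224} + \frac{125}{224} \cdot 188356\right) + 34449\right) - 237086 = \left(\left(-20 + \frac{2250}{7} + \frac{840875}{8}\right) + 34449\right) - 237086 = \left(\frac{5903005}{56} + 34449\right) - 237086 = \frac{7832149}{56} - 237086 = - \frac{5444667}{56}$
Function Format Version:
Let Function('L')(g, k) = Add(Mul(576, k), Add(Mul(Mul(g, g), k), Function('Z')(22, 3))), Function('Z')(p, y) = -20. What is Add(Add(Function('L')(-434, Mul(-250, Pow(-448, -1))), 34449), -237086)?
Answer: Rational(-5444667, 56) ≈ -97226.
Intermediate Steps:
Function('L')(g, k) = Add(-20, Mul(576, k), Mul(k, Pow(g, 2))) (Function('L')(g, k) = Add(Mul(576, k), Add(Mul(Mul(g, g), k), -20)) = Add(Mul(576, k), Add(Mul(Pow(g, 2), k), -20)) = Add(Mul(576, k), Add(Mul(k, Pow(g, 2)), -20)) = Add(Mul(576, k), Add(-20, Mul(k, Pow(g, 2)))) = Add(-20, Mul(576, k), Mul(k, Pow(g, 2))))
Add(Add(Function('L')(-434, Mul(-250, Pow(-448, -1))), 34449), -237086) = Add(Add(Add(-20, Mul(576, Mul(-250, Pow(-448, -1))), Mul(Mul(-250, Pow(-448, -1)), Pow(-434, 2))), 34449), -237086) = Add(Add(Add(-20, Mul(576, Mul(-250, Rational(-1, 448))), Mul(Mul(-250, Rational(-1, 448)), 188356)), 34449), -237086) = Add(Add(Add(-20, Mul(576, Rational(125, 224)), Mul(Rational(125, 224), 188356)), 34449), -237086) = Add(Add(Add(-20, Rational(2250, 7), Rational(840875, 8)), 34449), -237086) = Add(Add(Rational(5903005, 56), 34449), -237086) = Add(Rational(7832149, 56), -237086) = Rational(-5444667, 56)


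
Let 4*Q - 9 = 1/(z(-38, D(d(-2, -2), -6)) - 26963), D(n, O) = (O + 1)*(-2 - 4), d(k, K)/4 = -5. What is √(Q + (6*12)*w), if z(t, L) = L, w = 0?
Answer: √1632112867/26933 ≈ 1.5000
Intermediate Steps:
d(k, K) = -20 (d(k, K) = 4*(-5) = -20)
D(n, O) = -6 - 6*O (D(n, O) = (1 + O)*(-6) = -6 - 6*O)
Q = 60599/26933 (Q = 9/4 + 1/(4*((-6 - 6*(-6)) - 26963)) = 9/4 + 1/(4*((-6 + 36) - 26963)) = 9/4 + 1/(4*(30 - 26963)) = 9/4 + (¼)/(-26933) = 9/4 + (¼)*(-1/26933) = 9/4 - 1/107732 = 60599/26933 ≈ 2.2500)
√(Q + (6*12)*w) = √(60599/26933 + (6*12)*0) = √(60599/26933 + 72*0) = √(60599/26933 + 0) = √(60599/26933) = √1632112867/26933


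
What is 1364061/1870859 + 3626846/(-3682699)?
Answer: -1761891400075/6889810568441 ≈ -0.25572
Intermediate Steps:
1364061/1870859 + 3626846/(-3682699) = 1364061*(1/1870859) + 3626846*(-1/3682699) = 1364061/1870859 - 3626846/3682699 = -1761891400075/6889810568441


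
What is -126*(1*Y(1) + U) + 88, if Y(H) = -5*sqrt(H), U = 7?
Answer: -164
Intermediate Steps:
-126*(1*Y(1) + U) + 88 = -126*(1*(-5*sqrt(1)) + 7) + 88 = -126*(1*(-5*1) + 7) + 88 = -126*(1*(-5) + 7) + 88 = -126*(-5 + 7) + 88 = -126*2 + 88 = -252 + 88 = -164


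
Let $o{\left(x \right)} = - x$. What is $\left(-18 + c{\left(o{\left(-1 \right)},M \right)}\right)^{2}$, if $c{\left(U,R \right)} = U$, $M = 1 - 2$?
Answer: $289$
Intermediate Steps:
$M = -1$ ($M = 1 - 2 = -1$)
$\left(-18 + c{\left(o{\left(-1 \right)},M \right)}\right)^{2} = \left(-18 - -1\right)^{2} = \left(-18 + 1\right)^{2} = \left(-17\right)^{2} = 289$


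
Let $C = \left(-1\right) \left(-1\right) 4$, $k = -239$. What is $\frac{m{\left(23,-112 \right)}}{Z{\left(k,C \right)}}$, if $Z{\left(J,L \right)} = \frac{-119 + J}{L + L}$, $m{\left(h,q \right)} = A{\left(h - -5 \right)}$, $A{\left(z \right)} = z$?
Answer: $- \frac{112}{179} \approx -0.6257$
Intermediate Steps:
$m{\left(h,q \right)} = 5 + h$ ($m{\left(h,q \right)} = h - -5 = h + 5 = 5 + h$)
$C = 4$ ($C = 1 \cdot 4 = 4$)
$Z{\left(J,L \right)} = \frac{-119 + J}{2 L}$
$\frac{m{\left(23,-112 \right)}}{Z{\left(k,C \right)}} = \frac{5 + 23}{\frac{1}{2} \cdot \frac{1}{4} \left(-119 - 239\right)} = \frac{28}{\frac{1}{2} \cdot \frac{1}{4} \left(-358\right)} = \frac{28}{- \frac{179}{4}} = 28 \left(- \frac{4}{179}\right) = - \frac{112}{179}$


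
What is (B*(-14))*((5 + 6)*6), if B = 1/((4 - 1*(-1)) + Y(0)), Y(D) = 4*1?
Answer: -308/3 ≈ -102.67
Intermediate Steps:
Y(D) = 4
B = ⅑ (B = 1/((4 - 1*(-1)) + 4) = 1/((4 + 1) + 4) = 1/(5 + 4) = 1/9 = ⅑ ≈ 0.11111)
(B*(-14))*((5 + 6)*6) = ((⅑)*(-14))*((5 + 6)*6) = -154*6/9 = -14/9*66 = -308/3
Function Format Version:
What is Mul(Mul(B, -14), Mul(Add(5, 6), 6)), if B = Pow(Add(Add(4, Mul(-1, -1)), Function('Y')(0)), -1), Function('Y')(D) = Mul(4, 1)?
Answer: Rational(-308, 3) ≈ -102.67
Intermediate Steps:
Function('Y')(D) = 4
B = Rational(1, 9) (B = Pow(Add(Add(4, Mul(-1, -1)), 4), -1) = Pow(Add(Add(4, 1), 4), -1) = Pow(Add(5, 4), -1) = Pow(9, -1) = Rational(1, 9) ≈ 0.11111)
Mul(Mul(B, -14), Mul(Add(5, 6), 6)) = Mul(Mul(Rational(1, 9), -14), Mul(Add(5, 6), 6)) = Mul(Rational(-14, 9), Mul(11, 6)) = Mul(Rational(-14, 9), 66) = Rational(-308, 3)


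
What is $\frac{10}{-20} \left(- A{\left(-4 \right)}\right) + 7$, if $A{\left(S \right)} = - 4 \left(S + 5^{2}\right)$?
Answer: $-35$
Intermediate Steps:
$A{\left(S \right)} = -100 - 4 S$ ($A{\left(S \right)} = - 4 \left(S + 25\right) = - 4 \left(25 + S\right) = -100 - 4 S$)
$\frac{10}{-20} \left(- A{\left(-4 \right)}\right) + 7 = \frac{10}{-20} \left(- (-100 - -16)\right) + 7 = 10 \left(- \frac{1}{20}\right) \left(- (-100 + 16)\right) + 7 = - \frac{\left(-1\right) \left(-84\right)}{2} + 7 = \left(- \frac{1}{2}\right) 84 + 7 = -42 + 7 = -35$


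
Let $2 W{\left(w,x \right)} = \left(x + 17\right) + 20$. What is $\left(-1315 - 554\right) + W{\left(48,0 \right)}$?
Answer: $- \frac{3701}{2} \approx -1850.5$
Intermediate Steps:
$W{\left(w,x \right)} = \frac{37}{2} + \frac{x}{2}$ ($W{\left(w,x \right)} = \frac{\left(x + 17\right) + 20}{2} = \frac{\left(17 + x\right) + 20}{2} = \frac{37 + x}{2} = \frac{37}{2} + \frac{x}{2}$)
$\left(-1315 - 554\right) + W{\left(48,0 \right)} = \left(-1315 - 554\right) + \left(\frac{37}{2} + \frac{1}{2} \cdot 0\right) = -1869 + \left(\frac{37}{2} + 0\right) = -1869 + \frac{37}{2} = - \frac{3701}{2}$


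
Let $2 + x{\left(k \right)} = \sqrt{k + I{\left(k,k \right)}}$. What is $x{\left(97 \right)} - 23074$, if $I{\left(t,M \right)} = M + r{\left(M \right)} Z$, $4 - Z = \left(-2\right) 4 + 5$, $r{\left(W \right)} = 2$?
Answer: $-23076 + 4 \sqrt{13} \approx -23062.0$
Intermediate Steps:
$Z = 7$ ($Z = 4 - \left(\left(-2\right) 4 + 5\right) = 4 - \left(-8 + 5\right) = 4 - -3 = 4 + 3 = 7$)
$I{\left(t,M \right)} = 14 + M$ ($I{\left(t,M \right)} = M + 2 \cdot 7 = M + 14 = 14 + M$)
$x{\left(k \right)} = -2 + \sqrt{14 + 2 k}$ ($x{\left(k \right)} = -2 + \sqrt{k + \left(14 + k\right)} = -2 + \sqrt{14 + 2 k}$)
$x{\left(97 \right)} - 23074 = \left(-2 + \sqrt{14 + 2 \cdot 97}\right) - 23074 = \left(-2 + \sqrt{14 + 194}\right) - 23074 = \left(-2 + \sqrt{208}\right) - 23074 = \left(-2 + 4 \sqrt{13}\right) - 23074 = -23076 + 4 \sqrt{13}$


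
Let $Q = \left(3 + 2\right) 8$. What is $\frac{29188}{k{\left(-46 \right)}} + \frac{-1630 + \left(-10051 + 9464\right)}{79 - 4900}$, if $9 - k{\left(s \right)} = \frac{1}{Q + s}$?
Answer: $\frac{281471341}{88385} \approx 3184.6$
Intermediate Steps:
$Q = 40$ ($Q = 5 \cdot 8 = 40$)
$k{\left(s \right)} = 9 - \frac{1}{40 + s}$
$\frac{29188}{k{\left(-46 \right)}} + \frac{-1630 + \left(-10051 + 9464\right)}{79 - 4900} = \frac{29188}{\frac{1}{40 - 46} \left(359 + 9 \left(-46\right)\right)} + \frac{-1630 + \left(-10051 + 9464\right)}{79 - 4900} = \frac{29188}{\frac{1}{-6} \left(359 - 414\right)} + \frac{-1630 - 587}{79 - 4900} = \frac{29188}{\left(- \frac{1}{6}\right) \left(-55\right)} - \frac{2217}{-4821} = \frac{29188}{\frac{55}{6}} - - \frac{739}{1607} = 29188 \cdot \frac{6}{55} + \frac{739}{1607} = \frac{175128}{55} + \frac{739}{1607} = \frac{281471341}{88385}$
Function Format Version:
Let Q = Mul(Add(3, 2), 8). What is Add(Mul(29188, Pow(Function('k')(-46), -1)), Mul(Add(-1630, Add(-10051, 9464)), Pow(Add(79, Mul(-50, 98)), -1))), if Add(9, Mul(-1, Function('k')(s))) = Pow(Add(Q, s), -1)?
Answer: Rational(281471341, 88385) ≈ 3184.6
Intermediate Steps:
Q = 40 (Q = Mul(5, 8) = 40)
Function('k')(s) = Add(9, Mul(-1, Pow(Add(40, s), -1)))
Add(Mul(29188, Pow(Function('k')(-46), -1)), Mul(Add(-1630, Add(-10051, 9464)), Pow(Add(79, Mul(-50, 98)), -1))) = Add(Mul(29188, Pow(Mul(Pow(Add(40, -46), -1), Add(359, Mul(9, -46))), -1)), Mul(Add(-1630, Add(-10051, 9464)), Pow(Add(79, Mul(-50, 98)), -1))) = Add(Mul(29188, Pow(Mul(Pow(-6, -1), Add(359, -414)), -1)), Mul(Add(-1630, -587), Pow(Add(79, -4900), -1))) = Add(Mul(29188, Pow(Mul(Rational(-1, 6), -55), -1)), Mul(-2217, Pow(-4821, -1))) = Add(Mul(29188, Pow(Rational(55, 6), -1)), Mul(-2217, Rational(-1, 4821))) = Add(Mul(29188, Rational(6, 55)), Rational(739, 1607)) = Add(Rational(175128, 55), Rational(739, 1607)) = Rational(281471341, 88385)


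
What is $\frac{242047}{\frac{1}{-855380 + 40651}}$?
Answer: $-197202710263$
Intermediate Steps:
$\frac{242047}{\frac{1}{-855380 + 40651}} = \frac{242047}{\frac{1}{-814729}} = \frac{242047}{- \frac{1}{814729}} = 242047 \left(-814729\right) = -197202710263$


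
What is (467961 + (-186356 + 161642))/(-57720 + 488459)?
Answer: 443247/430739 ≈ 1.0290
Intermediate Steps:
(467961 + (-186356 + 161642))/(-57720 + 488459) = (467961 - 24714)/430739 = 443247*(1/430739) = 443247/430739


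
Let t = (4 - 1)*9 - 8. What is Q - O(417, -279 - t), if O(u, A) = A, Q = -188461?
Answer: -188163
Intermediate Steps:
t = 19 (t = 3*9 - 8 = 27 - 8 = 19)
Q - O(417, -279 - t) = -188461 - (-279 - 1*19) = -188461 - (-279 - 19) = -188461 - 1*(-298) = -188461 + 298 = -188163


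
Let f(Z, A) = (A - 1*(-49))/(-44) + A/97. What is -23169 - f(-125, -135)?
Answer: -49443847/2134 ≈ -23170.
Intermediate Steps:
f(Z, A) = -49/44 - 53*A/4268 (f(Z, A) = (A + 49)*(-1/44) + A*(1/97) = (49 + A)*(-1/44) + A/97 = (-49/44 - A/44) + A/97 = -49/44 - 53*A/4268)
-23169 - f(-125, -135) = -23169 - (-49/44 - 53/4268*(-135)) = -23169 - (-49/44 + 7155/4268) = -23169 - 1*1201/2134 = -23169 - 1201/2134 = -49443847/2134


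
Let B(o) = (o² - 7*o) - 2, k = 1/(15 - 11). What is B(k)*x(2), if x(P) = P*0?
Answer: 0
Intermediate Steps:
k = ¼ (k = 1/4 = ¼ ≈ 0.25000)
x(P) = 0
B(o) = -2 + o² - 7*o
B(k)*x(2) = (-2 + (¼)² - 7*¼)*0 = (-2 + 1/16 - 7/4)*0 = -59/16*0 = 0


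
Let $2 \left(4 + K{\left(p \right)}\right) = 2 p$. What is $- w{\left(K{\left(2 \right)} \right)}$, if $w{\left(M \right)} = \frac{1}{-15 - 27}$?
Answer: $\frac{1}{42} \approx 0.02381$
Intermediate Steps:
$K{\left(p \right)} = -4 + p$ ($K{\left(p \right)} = -4 + \frac{2 p}{2} = -4 + p$)
$w{\left(M \right)} = - \frac{1}{42}$ ($w{\left(M \right)} = \frac{1}{-42} = - \frac{1}{42}$)
$- w{\left(K{\left(2 \right)} \right)} = \left(-1\right) \left(- \frac{1}{42}\right) = \frac{1}{42}$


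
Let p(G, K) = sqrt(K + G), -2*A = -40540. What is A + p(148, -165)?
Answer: 20270 + I*sqrt(17) ≈ 20270.0 + 4.1231*I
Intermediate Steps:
A = 20270 (A = -1/2*(-40540) = 20270)
p(G, K) = sqrt(G + K)
A + p(148, -165) = 20270 + sqrt(148 - 165) = 20270 + sqrt(-17) = 20270 + I*sqrt(17)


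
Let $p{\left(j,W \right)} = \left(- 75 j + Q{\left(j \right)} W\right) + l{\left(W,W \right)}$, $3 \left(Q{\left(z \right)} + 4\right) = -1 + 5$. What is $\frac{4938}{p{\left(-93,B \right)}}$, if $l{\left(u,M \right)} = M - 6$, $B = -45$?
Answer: $\frac{823}{1174} \approx 0.70102$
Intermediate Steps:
$Q{\left(z \right)} = - \frac{8}{3}$ ($Q{\left(z \right)} = -4 + \frac{-1 + 5}{3} = -4 + \frac{1}{3} \cdot 4 = -4 + \frac{4}{3} = - \frac{8}{3}$)
$l{\left(u,M \right)} = -6 + M$
$p{\left(j,W \right)} = -6 - 75 j - \frac{5 W}{3}$ ($p{\left(j,W \right)} = \left(- 75 j - \frac{8 W}{3}\right) + \left(-6 + W\right) = -6 - 75 j - \frac{5 W}{3}$)
$\frac{4938}{p{\left(-93,B \right)}} = \frac{4938}{-6 - -6975 - -75} = \frac{4938}{-6 + 6975 + 75} = \frac{4938}{7044} = 4938 \cdot \frac{1}{7044} = \frac{823}{1174}$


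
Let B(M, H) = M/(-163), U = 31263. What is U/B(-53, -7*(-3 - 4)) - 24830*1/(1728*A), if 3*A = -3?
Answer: 4403488811/45792 ≈ 96163.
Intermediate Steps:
A = -1 (A = (⅓)*(-3) = -1)
B(M, H) = -M/163 (B(M, H) = M*(-1/163) = -M/163)
U/B(-53, -7*(-3 - 4)) - 24830*1/(1728*A) = 31263/((-1/163*(-53))) - 24830/((-1*1728)) = 31263/(53/163) - 24830/(-1728) = 31263*(163/53) - 24830*(-1/1728) = 5095869/53 + 12415/864 = 4403488811/45792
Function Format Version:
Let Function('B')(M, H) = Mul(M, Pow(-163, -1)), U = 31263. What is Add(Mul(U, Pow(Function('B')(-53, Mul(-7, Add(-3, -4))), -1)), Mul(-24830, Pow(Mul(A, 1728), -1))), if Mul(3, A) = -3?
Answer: Rational(4403488811, 45792) ≈ 96163.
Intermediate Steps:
A = -1 (A = Mul(Rational(1, 3), -3) = -1)
Function('B')(M, H) = Mul(Rational(-1, 163), M) (Function('B')(M, H) = Mul(M, Rational(-1, 163)) = Mul(Rational(-1, 163), M))
Add(Mul(U, Pow(Function('B')(-53, Mul(-7, Add(-3, -4))), -1)), Mul(-24830, Pow(Mul(A, 1728), -1))) = Add(Mul(31263, Pow(Mul(Rational(-1, 163), -53), -1)), Mul(-24830, Pow(Mul(-1, 1728), -1))) = Add(Mul(31263, Pow(Rational(53, 163), -1)), Mul(-24830, Pow(-1728, -1))) = Add(Mul(31263, Rational(163, 53)), Mul(-24830, Rational(-1, 1728))) = Add(Rational(5095869, 53), Rational(12415, 864)) = Rational(4403488811, 45792)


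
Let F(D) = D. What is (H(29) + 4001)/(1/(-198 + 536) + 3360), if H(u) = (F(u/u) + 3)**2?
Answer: 1357746/1135681 ≈ 1.1955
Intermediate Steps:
H(u) = 16 (H(u) = (u/u + 3)**2 = (1 + 3)**2 = 4**2 = 16)
(H(29) + 4001)/(1/(-198 + 536) + 3360) = (16 + 4001)/(1/(-198 + 536) + 3360) = 4017/(1/338 + 3360) = 4017/(1135681/338) = 4017*(338/1135681) = 1357746/1135681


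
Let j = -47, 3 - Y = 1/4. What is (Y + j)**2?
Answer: 31329/16 ≈ 1958.1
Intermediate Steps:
Y = 11/4 (Y = 3 - 1/4 = 11/4 ≈ 2.7500)
(Y + j)**2 = (11/4 - 47)**2 = (-177/4)**2 = 31329/16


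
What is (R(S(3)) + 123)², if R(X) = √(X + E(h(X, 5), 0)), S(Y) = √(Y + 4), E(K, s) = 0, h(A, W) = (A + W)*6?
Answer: (123 + 7^(¼))² ≈ 15532.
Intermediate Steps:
h(A, W) = 6*A + 6*W
S(Y) = √(4 + Y)
R(X) = √X (R(X) = √(X + 0) = √X)
(R(S(3)) + 123)² = (√(√(4 + 3)) + 123)² = (√(√7) + 123)² = (7^(¼) + 123)² = (123 + 7^(¼))²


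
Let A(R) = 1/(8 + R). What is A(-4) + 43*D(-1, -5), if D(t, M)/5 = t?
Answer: -859/4 ≈ -214.75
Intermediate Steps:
D(t, M) = 5*t
A(-4) + 43*D(-1, -5) = 1/(8 - 4) + 43*(5*(-1)) = 1/4 + 43*(-5) = ¼ - 215 = -859/4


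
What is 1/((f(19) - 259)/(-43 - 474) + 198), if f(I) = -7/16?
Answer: 8272/1642007 ≈ 0.0050377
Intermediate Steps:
f(I) = -7/16 (f(I) = -7*1/16 = -7/16)
1/((f(19) - 259)/(-43 - 474) + 198) = 1/((-7/16 - 259)/(-43 - 474) + 198) = 1/(-4151/16/(-517) + 198) = 1/(-4151/16*(-1/517) + 198) = 1/(4151/8272 + 198) = 1/(1642007/8272) = 8272/1642007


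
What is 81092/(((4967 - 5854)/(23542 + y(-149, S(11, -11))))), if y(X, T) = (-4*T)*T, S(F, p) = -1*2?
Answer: -1907770392/887 ≈ -2.1508e+6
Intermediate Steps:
S(F, p) = -2
y(X, T) = -4*T²
81092/(((4967 - 5854)/(23542 + y(-149, S(11, -11))))) = 81092/(((4967 - 5854)/(23542 - 4*(-2)²))) = 81092/((-887/(23542 - 4*4))) = 81092/((-887/(23542 - 16))) = 81092/((-887/23526)) = 81092/((-887*1/23526)) = 81092/(-887/23526) = 81092*(-23526/887) = -1907770392/887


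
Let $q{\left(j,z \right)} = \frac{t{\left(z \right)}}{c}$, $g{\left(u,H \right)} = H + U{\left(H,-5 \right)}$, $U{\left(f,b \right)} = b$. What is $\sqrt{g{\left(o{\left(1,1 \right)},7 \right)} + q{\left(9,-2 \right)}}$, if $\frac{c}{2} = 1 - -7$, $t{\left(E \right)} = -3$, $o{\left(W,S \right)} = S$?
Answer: $\frac{\sqrt{29}}{4} \approx 1.3463$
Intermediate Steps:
$c = 16$ ($c = 2 \left(1 - -7\right) = 2 \left(1 + 7\right) = 2 \cdot 8 = 16$)
$g{\left(u,H \right)} = -5 + H$ ($g{\left(u,H \right)} = H - 5 = -5 + H$)
$q{\left(j,z \right)} = - \frac{3}{16}$
$\sqrt{g{\left(o{\left(1,1 \right)},7 \right)} + q{\left(9,-2 \right)}} = \sqrt{\left(-5 + 7\right) - \frac{3}{16}} = \sqrt{2 - \frac{3}{16}} = \sqrt{\frac{29}{16}} = \frac{\sqrt{29}}{4}$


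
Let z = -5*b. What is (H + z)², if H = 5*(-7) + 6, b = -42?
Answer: 32761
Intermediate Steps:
z = 210 (z = -5*(-42) = 210)
H = -29 (H = -35 + 6 = -29)
(H + z)² = (-29 + 210)² = 181² = 32761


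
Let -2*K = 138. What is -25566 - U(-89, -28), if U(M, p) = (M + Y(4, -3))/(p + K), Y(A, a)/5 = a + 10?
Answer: -2479956/97 ≈ -25567.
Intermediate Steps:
Y(A, a) = 50 + 5*a (Y(A, a) = 5*(a + 10) = 5*(10 + a) = 50 + 5*a)
K = -69 (K = -½*138 = -69)
U(M, p) = (35 + M)/(-69 + p) (U(M, p) = (M + (50 + 5*(-3)))/(p - 69) = (M + (50 - 15))/(-69 + p) = (M + 35)/(-69 + p) = (35 + M)/(-69 + p))
-25566 - U(-89, -28) = -25566 - (35 - 89)/(-69 - 28) = -25566 - (-54)/(-97) = -25566 - (-1)*(-54)/97 = -25566 - 1*54/97 = -25566 - 54/97 = -2479956/97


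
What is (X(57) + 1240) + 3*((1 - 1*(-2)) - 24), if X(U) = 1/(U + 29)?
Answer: 101223/86 ≈ 1177.0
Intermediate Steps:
X(U) = 1/(29 + U)
(X(57) + 1240) + 3*((1 - 1*(-2)) - 24) = (1/(29 + 57) + 1240) + 3*((1 - 1*(-2)) - 24) = (1/86 + 1240) + 3*((1 + 2) - 24) = (1/86 + 1240) + 3*(3 - 24) = 106641/86 + 3*(-21) = 106641/86 - 63 = 101223/86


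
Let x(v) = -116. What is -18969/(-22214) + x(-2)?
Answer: -2557855/22214 ≈ -115.15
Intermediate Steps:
-18969/(-22214) + x(-2) = -18969/(-22214) - 116 = -18969*(-1/22214) - 116 = 18969/22214 - 116 = -2557855/22214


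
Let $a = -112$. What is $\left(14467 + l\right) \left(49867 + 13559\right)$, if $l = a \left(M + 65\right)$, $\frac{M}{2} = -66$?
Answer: $1393532646$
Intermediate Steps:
$M = -132$ ($M = 2 \left(-66\right) = -132$)
$l = 7504$ ($l = - 112 \left(-132 + 65\right) = \left(-112\right) \left(-67\right) = 7504$)
$\left(14467 + l\right) \left(49867 + 13559\right) = \left(14467 + 7504\right) \left(49867 + 13559\right) = 21971 \cdot 63426 = 1393532646$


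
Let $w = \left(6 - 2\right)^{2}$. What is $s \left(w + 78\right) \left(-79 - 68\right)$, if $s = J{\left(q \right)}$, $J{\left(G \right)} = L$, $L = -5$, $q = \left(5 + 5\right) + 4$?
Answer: $69090$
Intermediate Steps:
$q = 14$ ($q = 10 + 4 = 14$)
$J{\left(G \right)} = -5$
$s = -5$
$w = 16$ ($w = 4^{2} = 16$)
$s \left(w + 78\right) \left(-79 - 68\right) = - 5 \left(16 + 78\right) \left(-79 - 68\right) = - 5 \cdot 94 \left(-147\right) = \left(-5\right) \left(-13818\right) = 69090$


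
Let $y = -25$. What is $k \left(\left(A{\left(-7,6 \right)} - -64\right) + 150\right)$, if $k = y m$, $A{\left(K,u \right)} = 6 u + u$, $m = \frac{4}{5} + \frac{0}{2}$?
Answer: $-5120$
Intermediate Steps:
$m = \frac{4}{5}$ ($m = 4 \cdot \frac{1}{5} + 0 \cdot \frac{1}{2} = \frac{4}{5} + 0 = \frac{4}{5} \approx 0.8$)
$A{\left(K,u \right)} = 7 u$
$k = -20$ ($k = \left(-25\right) \frac{4}{5} = -20$)
$k \left(\left(A{\left(-7,6 \right)} - -64\right) + 150\right) = - 20 \left(\left(7 \cdot 6 - -64\right) + 150\right) = - 20 \left(\left(42 + 64\right) + 150\right) = - 20 \left(106 + 150\right) = \left(-20\right) 256 = -5120$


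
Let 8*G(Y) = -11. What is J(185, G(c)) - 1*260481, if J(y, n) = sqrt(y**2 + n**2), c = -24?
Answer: -260481 + sqrt(2190521)/8 ≈ -2.6030e+5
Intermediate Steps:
G(Y) = -11/8 (G(Y) = (1/8)*(-11) = -11/8)
J(y, n) = sqrt(n**2 + y**2)
J(185, G(c)) - 1*260481 = sqrt((-11/8)**2 + 185**2) - 1*260481 = sqrt(121/64 + 34225) - 260481 = sqrt(2190521/64) - 260481 = sqrt(2190521)/8 - 260481 = -260481 + sqrt(2190521)/8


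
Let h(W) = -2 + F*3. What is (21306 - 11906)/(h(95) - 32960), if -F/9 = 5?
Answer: -9400/33097 ≈ -0.28401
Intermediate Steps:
F = -45 (F = -9*5 = -45)
h(W) = -137 (h(W) = -2 - 45*3 = -2 - 135 = -137)
(21306 - 11906)/(h(95) - 32960) = (21306 - 11906)/(-137 - 32960) = 9400/(-33097) = 9400*(-1/33097) = -9400/33097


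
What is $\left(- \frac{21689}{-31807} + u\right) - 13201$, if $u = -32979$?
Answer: $- \frac{1468825571}{31807} \approx -46179.0$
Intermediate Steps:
$\left(- \frac{21689}{-31807} + u\right) - 13201 = \left(- \frac{21689}{-31807} - 32979\right) - 13201 = \left(\left(-21689\right) \left(- \frac{1}{31807}\right) - 32979\right) - 13201 = \left(\frac{21689}{31807} - 32979\right) - 13201 = - \frac{1048941364}{31807} - 13201 = - \frac{1468825571}{31807}$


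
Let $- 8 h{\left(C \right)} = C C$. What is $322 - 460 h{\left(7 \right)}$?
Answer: $\frac{6279}{2} \approx 3139.5$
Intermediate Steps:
$h{\left(C \right)} = - \frac{C^{2}}{8}$ ($h{\left(C \right)} = - \frac{C C}{8} = - \frac{C^{2}}{8}$)
$322 - 460 h{\left(7 \right)} = 322 - 460 \left(- \frac{7^{2}}{8}\right) = 322 - 460 \left(\left(- \frac{1}{8}\right) 49\right) = 322 - - \frac{5635}{2} = 322 + \frac{5635}{2} = \frac{6279}{2}$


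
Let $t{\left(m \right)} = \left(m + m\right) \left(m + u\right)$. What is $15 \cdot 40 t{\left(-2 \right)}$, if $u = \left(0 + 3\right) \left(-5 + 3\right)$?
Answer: $19200$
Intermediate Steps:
$u = -6$ ($u = 3 \left(-2\right) = -6$)
$t{\left(m \right)} = 2 m \left(-6 + m\right)$ ($t{\left(m \right)} = \left(m + m\right) \left(m - 6\right) = 2 m \left(-6 + m\right)$)
$15 \cdot 40 t{\left(-2 \right)} = 15 \cdot 40 \cdot 2 \left(-2\right) \left(-6 - 2\right) = 600 \cdot 2 \left(-2\right) \left(-8\right) = 600 \cdot 32 = 19200$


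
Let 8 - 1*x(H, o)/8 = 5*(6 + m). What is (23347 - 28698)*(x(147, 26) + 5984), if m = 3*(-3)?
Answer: -33004968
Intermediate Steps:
m = -9
x(H, o) = 184 (x(H, o) = 64 - 40*(6 - 9) = 64 - 40*(-3) = 64 - 8*(-15) = 64 + 120 = 184)
(23347 - 28698)*(x(147, 26) + 5984) = (23347 - 28698)*(184 + 5984) = -5351*6168 = -33004968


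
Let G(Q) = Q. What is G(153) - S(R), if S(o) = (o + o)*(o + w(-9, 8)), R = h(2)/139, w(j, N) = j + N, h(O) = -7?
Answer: 2954069/19321 ≈ 152.89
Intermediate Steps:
w(j, N) = N + j
R = -7/139 ≈ -0.050360
S(o) = 2*o*(-1 + o) (S(o) = (o + o)*(o + (8 - 9)) = (2*o)*(o - 1) = (2*o)*(-1 + o) = 2*o*(-1 + o))
G(153) - S(R) = 153 - 2*(-7)*(-1 - 7/139)/139 = 153 - 2*(-7)*(-146)/(139*139) = 153 - 1*2044/19321 = 153 - 2044/19321 = 2954069/19321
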